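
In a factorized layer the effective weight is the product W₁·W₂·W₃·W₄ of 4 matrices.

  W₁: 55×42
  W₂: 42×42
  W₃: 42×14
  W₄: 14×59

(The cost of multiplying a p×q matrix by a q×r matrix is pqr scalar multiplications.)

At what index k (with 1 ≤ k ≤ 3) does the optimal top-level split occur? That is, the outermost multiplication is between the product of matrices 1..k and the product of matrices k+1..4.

Adjacent pairs: W₁W₂ = 55·42·42 = 97020; W₂W₃ = 42·42·14 = 24696; W₃W₄ = 42·14·59 = 34692.
Length 3: W₁..W₃: k=1: 0+24696+55·42·14=57036; k=2: 97020+0+55·42·14=129360 → min 57036 | W₂..W₄: k=2: 0+34692+42·42·59=138768; k=3: 24696+0+42·14·59=59388 → min 59388.
Top-level splits: k=1: (W₁..W₁)·(W₂..W₄) → 0+59388+55·42·59 = 195678; k=2: (W₁..W₂)·(W₃..W₄) → 97020+34692+55·42·59 = 268002; k=3: (W₁..W₃)·(W₄..W₄) → 57036+0+55·14·59 = 102466.
Best split is after W₃, i.e. k = 3.

3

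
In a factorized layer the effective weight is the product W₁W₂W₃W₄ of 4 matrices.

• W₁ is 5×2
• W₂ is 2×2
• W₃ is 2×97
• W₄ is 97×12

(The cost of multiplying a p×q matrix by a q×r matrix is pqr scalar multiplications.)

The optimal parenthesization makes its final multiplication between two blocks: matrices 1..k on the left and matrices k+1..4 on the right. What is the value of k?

Adjacent pairs: W₁W₂ = 5·2·2 = 20; W₂W₃ = 2·2·97 = 388; W₃W₄ = 2·97·12 = 2328.
Length 3: W₁..W₃: k=1: 0+388+5·2·97=1358; k=2: 20+0+5·2·97=990 → min 990 | W₂..W₄: k=2: 0+2328+2·2·12=2376; k=3: 388+0+2·97·12=2716 → min 2376.
Top-level splits: k=1: (W₁..W₁)·(W₂..W₄) → 0+2376+5·2·12 = 2496; k=2: (W₁..W₂)·(W₃..W₄) → 20+2328+5·2·12 = 2468; k=3: (W₁..W₃)·(W₄..W₄) → 990+0+5·97·12 = 6810.
Best split is after W₂, i.e. k = 2.

2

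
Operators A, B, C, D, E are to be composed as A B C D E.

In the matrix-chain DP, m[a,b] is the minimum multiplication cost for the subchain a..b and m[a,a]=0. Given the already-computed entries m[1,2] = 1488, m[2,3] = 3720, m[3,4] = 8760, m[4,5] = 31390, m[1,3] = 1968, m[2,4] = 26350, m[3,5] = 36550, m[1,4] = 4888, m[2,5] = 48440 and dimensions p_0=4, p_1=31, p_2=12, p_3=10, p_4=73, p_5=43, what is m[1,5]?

m[1,5] = min over k∈[1,4] of m[1,k]+m[k+1,5]+p_{0}·p_k·p_{5}.
k=1: 0 + 48440 + 4·31·43 = 53772; k=2: 1488 + 36550 + 4·12·43 = 40102; k=3: 1968 + 31390 + 4·10·43 = 35078; k=4: 4888 + 0 + 4·73·43 = 17444.
Minimum: 17444 at k=4.

17444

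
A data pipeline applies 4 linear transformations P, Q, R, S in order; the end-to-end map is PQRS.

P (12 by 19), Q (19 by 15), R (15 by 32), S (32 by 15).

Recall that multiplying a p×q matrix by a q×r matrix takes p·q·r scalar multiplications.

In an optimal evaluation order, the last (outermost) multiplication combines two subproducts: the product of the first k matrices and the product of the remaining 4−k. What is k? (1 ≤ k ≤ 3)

2

Adjacent pairs: PQ = 12·19·15 = 3420; QR = 19·15·32 = 9120; RS = 15·32·15 = 7200.
Length 3: P..R: k=1: 0+9120+12·19·32=16416; k=2: 3420+0+12·15·32=9180 → min 9180 | Q..S: k=2: 0+7200+19·15·15=11475; k=3: 9120+0+19·32·15=18240 → min 11475.
Top-level splits: k=1: (P..P)·(Q..S) → 0+11475+12·19·15 = 14895; k=2: (P..Q)·(R..S) → 3420+7200+12·15·15 = 13320; k=3: (P..R)·(S..S) → 9180+0+12·32·15 = 14940.
Best split is after Q, i.e. k = 2.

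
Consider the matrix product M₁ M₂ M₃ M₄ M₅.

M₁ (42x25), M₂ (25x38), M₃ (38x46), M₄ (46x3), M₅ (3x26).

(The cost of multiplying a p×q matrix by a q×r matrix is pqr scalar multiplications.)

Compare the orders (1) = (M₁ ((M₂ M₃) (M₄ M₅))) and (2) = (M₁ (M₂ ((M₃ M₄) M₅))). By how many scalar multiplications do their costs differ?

44280

Order (1) = (M₁ ((M₂ M₃) (M₄ M₅))): (M₂ M₃): 25×38 by 38×46 → 25×46, cost 25·38·46 = 43700; (M₄ M₅): 46×3 by 3×26 → 46×26, cost 46·3·26 = 3588; ((M₂ M₃) (M₄ M₅)): 25×46 by 46×26 → 25×26, cost 25·46·26 = 29900; cumulative 77188; (M₁ ((M₂ M₃) (M₄ M₅))): 42×25 by 25×26 → 42×26, cost 42·25·26 = 27300; cumulative 104488. Total 104488.
Order (2) = (M₁ (M₂ ((M₃ M₄) M₅))): (M₃ M₄): 38×46 by 46×3 → 38×3, cost 38·46·3 = 5244; ((M₃ M₄) M₅): 38×3 by 3×26 → 38×26, cost 38·3·26 = 2964; cumulative 8208; (M₂ ((M₃ M₄) M₅)): 25×38 by 38×26 → 25×26, cost 25·38·26 = 24700; cumulative 32908; (M₁ (M₂ ((M₃ M₄) M₅))): 42×25 by 25×26 → 42×26, cost 42·25·26 = 27300; cumulative 60208. Total 60208.
Difference: |104488 − 60208| = 44280.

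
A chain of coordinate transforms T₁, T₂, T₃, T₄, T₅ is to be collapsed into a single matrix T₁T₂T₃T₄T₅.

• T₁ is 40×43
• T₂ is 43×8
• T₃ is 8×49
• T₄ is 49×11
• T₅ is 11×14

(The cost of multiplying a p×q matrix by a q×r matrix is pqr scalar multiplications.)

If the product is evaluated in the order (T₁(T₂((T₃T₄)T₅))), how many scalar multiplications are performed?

34440

(T₃T₄): 8×49 by 49×11 → 8×11, cost 8·49·11 = 4312
((T₃T₄)T₅): 8×11 by 11×14 → 8×14, cost 8·11·14 = 1232; cumulative 5544
(T₂((T₃T₄)T₅)): 43×8 by 8×14 → 43×14, cost 43·8·14 = 4816; cumulative 10360
(T₁(T₂((T₃T₄)T₅))): 40×43 by 43×14 → 40×14, cost 40·43·14 = 24080; cumulative 34440
Total: 34440 scalar multiplications.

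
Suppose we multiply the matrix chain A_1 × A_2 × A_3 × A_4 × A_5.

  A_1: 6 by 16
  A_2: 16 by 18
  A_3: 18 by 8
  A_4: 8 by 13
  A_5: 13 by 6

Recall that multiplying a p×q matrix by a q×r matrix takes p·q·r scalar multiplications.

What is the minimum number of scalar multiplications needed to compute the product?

3504

Adjacent pairs: A_1A_2 = 6·16·18 = 1728; A_2A_3 = 16·18·8 = 2304; A_3A_4 = 18·8·13 = 1872; A_4A_5 = 8·13·6 = 624.
Length 3: A_1..A_3: k=1: 0+2304+6·16·8=3072; k=2: 1728+0+6·18·8=2592 → min 2592 | A_2..A_4: k=2: 0+1872+16·18·13=5616; k=3: 2304+0+16·8·13=3968 → min 3968 | A_3..A_5: k=3: 0+624+18·8·6=1488; k=4: 1872+0+18·13·6=3276 → min 1488.
Length 4: A_1..A_4: k=1: 0+3968+6·16·13=5216; k=2: 1728+1872+6·18·13=5004; k=3: 2592+0+6·8·13=3216 → min 3216 | A_2..A_5: k=2: 0+1488+16·18·6=3216; k=3: 2304+624+16·8·6=3696; k=4: 3968+0+16·13·6=5216 → min 3216.
Length 5: A_1..A_5: k=1: 0+3216+6·16·6=3792; k=2: 1728+1488+6·18·6=3864; k=3: 2592+624+6·8·6=3504; k=4: 3216+0+6·13·6=3684 → min 3504.
Optimal order: (((A_1 × A_2) × A_3) × (A_4 × A_5)) with cost 3504.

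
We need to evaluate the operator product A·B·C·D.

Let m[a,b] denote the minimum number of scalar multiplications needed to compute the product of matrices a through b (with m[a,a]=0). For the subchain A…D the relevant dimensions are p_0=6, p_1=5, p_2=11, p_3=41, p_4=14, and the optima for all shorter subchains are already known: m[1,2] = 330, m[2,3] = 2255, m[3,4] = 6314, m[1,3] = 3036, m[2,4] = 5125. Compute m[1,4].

m[1,4] = min over k∈[1,3] of m[1,k]+m[k+1,4]+p_{0}·p_k·p_{4}.
k=1: 0 + 5125 + 6·5·14 = 5545; k=2: 330 + 6314 + 6·11·14 = 7568; k=3: 3036 + 0 + 6·41·14 = 6480.
Minimum: 5545 at k=1.

5545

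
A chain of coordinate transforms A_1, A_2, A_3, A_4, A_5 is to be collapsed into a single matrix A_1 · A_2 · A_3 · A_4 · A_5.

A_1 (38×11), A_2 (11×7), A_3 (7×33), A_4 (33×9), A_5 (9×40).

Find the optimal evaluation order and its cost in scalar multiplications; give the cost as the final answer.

18165

Adjacent pairs: A_1A_2 = 38·11·7 = 2926; A_2A_3 = 11·7·33 = 2541; A_3A_4 = 7·33·9 = 2079; A_4A_5 = 33·9·40 = 11880.
Length 3: A_1..A_3: k=1: 0+2541+38·11·33=16335; k=2: 2926+0+38·7·33=11704 → min 11704 | A_2..A_4: k=2: 0+2079+11·7·9=2772; k=3: 2541+0+11·33·9=5808 → min 2772 | A_3..A_5: k=3: 0+11880+7·33·40=21120; k=4: 2079+0+7·9·40=4599 → min 4599.
Length 4: A_1..A_4: k=1: 0+2772+38·11·9=6534; k=2: 2926+2079+38·7·9=7399; k=3: 11704+0+38·33·9=22990 → min 6534 | A_2..A_5: k=2: 0+4599+11·7·40=7679; k=3: 2541+11880+11·33·40=28941; k=4: 2772+0+11·9·40=6732 → min 6732.
Length 5: A_1..A_5: k=1: 0+6732+38·11·40=23452; k=2: 2926+4599+38·7·40=18165; k=3: 11704+11880+38·33·40=73744; k=4: 6534+0+38·9·40=20214 → min 18165.
Optimal parenthesization: ((A_1 · A_2) · ((A_3 · A_4) · A_5)) with cost 18165.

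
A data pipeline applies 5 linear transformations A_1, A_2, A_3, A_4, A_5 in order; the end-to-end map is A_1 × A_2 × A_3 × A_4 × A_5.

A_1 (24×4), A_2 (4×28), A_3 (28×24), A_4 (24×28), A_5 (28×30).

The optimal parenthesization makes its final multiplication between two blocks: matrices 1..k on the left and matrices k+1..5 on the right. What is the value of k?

Adjacent pairs: A_1A_2 = 24·4·28 = 2688; A_2A_3 = 4·28·24 = 2688; A_3A_4 = 28·24·28 = 18816; A_4A_5 = 24·28·30 = 20160.
Length 3: A_1..A_3: k=1: 0+2688+24·4·24=4992; k=2: 2688+0+24·28·24=18816 → min 4992 | A_2..A_4: k=2: 0+18816+4·28·28=21952; k=3: 2688+0+4·24·28=5376 → min 5376 | A_3..A_5: k=3: 0+20160+28·24·30=40320; k=4: 18816+0+28·28·30=42336 → min 40320.
Length 4: A_1..A_4: k=1: 0+5376+24·4·28=8064; k=2: 2688+18816+24·28·28=40320; k=3: 4992+0+24·24·28=21120 → min 8064 | A_2..A_5: k=2: 0+40320+4·28·30=43680; k=3: 2688+20160+4·24·30=25728; k=4: 5376+0+4·28·30=8736 → min 8736.
Top-level splits: k=1: (A_1..A_1)·(A_2..A_5) → 0+8736+24·4·30 = 11616; k=2: (A_1..A_2)·(A_3..A_5) → 2688+40320+24·28·30 = 63168; k=3: (A_1..A_3)·(A_4..A_5) → 4992+20160+24·24·30 = 42432; k=4: (A_1..A_4)·(A_5..A_5) → 8064+0+24·28·30 = 28224.
Best split is after A_1, i.e. k = 1.

1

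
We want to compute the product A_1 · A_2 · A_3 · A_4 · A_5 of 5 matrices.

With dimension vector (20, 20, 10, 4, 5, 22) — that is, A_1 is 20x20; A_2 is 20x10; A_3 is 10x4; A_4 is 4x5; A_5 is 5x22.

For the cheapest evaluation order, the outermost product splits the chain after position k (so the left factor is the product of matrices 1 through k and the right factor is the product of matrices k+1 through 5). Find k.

3

Adjacent pairs: A_1A_2 = 20·20·10 = 4000; A_2A_3 = 20·10·4 = 800; A_3A_4 = 10·4·5 = 200; A_4A_5 = 4·5·22 = 440.
Length 3: A_1..A_3: k=1: 0+800+20·20·4=2400; k=2: 4000+0+20·10·4=4800 → min 2400 | A_2..A_4: k=2: 0+200+20·10·5=1200; k=3: 800+0+20·4·5=1200 → min 1200 | A_3..A_5: k=3: 0+440+10·4·22=1320; k=4: 200+0+10·5·22=1300 → min 1300.
Length 4: A_1..A_4: k=1: 0+1200+20·20·5=3200; k=2: 4000+200+20·10·5=5200; k=3: 2400+0+20·4·5=2800 → min 2800 | A_2..A_5: k=2: 0+1300+20·10·22=5700; k=3: 800+440+20·4·22=3000; k=4: 1200+0+20·5·22=3400 → min 3000.
Top-level splits: k=1: (A_1..A_1)·(A_2..A_5) → 0+3000+20·20·22 = 11800; k=2: (A_1..A_2)·(A_3..A_5) → 4000+1300+20·10·22 = 9700; k=3: (A_1..A_3)·(A_4..A_5) → 2400+440+20·4·22 = 4600; k=4: (A_1..A_4)·(A_5..A_5) → 2800+0+20·5·22 = 5000.
Best split is after A_3, i.e. k = 3.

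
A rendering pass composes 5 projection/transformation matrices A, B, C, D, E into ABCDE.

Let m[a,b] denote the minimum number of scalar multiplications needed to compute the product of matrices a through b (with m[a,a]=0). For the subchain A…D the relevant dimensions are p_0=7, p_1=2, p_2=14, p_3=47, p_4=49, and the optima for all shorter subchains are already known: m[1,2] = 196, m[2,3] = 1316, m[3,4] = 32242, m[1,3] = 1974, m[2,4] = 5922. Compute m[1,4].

m[1,4] = min over k∈[1,3] of m[1,k]+m[k+1,4]+p_{0}·p_k·p_{4}.
k=1: 0 + 5922 + 7·2·49 = 6608; k=2: 196 + 32242 + 7·14·49 = 37240; k=3: 1974 + 0 + 7·47·49 = 18095.
Minimum: 6608 at k=1.

6608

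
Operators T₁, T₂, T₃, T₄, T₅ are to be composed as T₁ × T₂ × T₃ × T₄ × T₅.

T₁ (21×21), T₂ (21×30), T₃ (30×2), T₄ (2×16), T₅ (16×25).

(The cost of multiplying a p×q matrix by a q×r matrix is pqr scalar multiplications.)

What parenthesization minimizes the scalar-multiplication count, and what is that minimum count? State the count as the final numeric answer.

3992

Adjacent pairs: T₁T₂ = 21·21·30 = 13230; T₂T₃ = 21·30·2 = 1260; T₃T₄ = 30·2·16 = 960; T₄T₅ = 2·16·25 = 800.
Length 3: T₁..T₃: k=1: 0+1260+21·21·2=2142; k=2: 13230+0+21·30·2=14490 → min 2142 | T₂..T₄: k=2: 0+960+21·30·16=11040; k=3: 1260+0+21·2·16=1932 → min 1932 | T₃..T₅: k=3: 0+800+30·2·25=2300; k=4: 960+0+30·16·25=12960 → min 2300.
Length 4: T₁..T₄: k=1: 0+1932+21·21·16=8988; k=2: 13230+960+21·30·16=24270; k=3: 2142+0+21·2·16=2814 → min 2814 | T₂..T₅: k=2: 0+2300+21·30·25=18050; k=3: 1260+800+21·2·25=3110; k=4: 1932+0+21·16·25=10332 → min 3110.
Length 5: T₁..T₅: k=1: 0+3110+21·21·25=14135; k=2: 13230+2300+21·30·25=31280; k=3: 2142+800+21·2·25=3992; k=4: 2814+0+21·16·25=11214 → min 3992.
Optimal parenthesization: ((T₁ × (T₂ × T₃)) × (T₄ × T₅)) with cost 3992.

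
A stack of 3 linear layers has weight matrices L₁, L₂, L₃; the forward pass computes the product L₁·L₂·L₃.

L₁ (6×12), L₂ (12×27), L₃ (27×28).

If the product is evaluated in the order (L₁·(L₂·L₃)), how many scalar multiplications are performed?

(L₂·L₃): 12×27 by 27×28 → 12×28, cost 12·27·28 = 9072
(L₁·(L₂·L₃)): 6×12 by 12×28 → 6×28, cost 6·12·28 = 2016; cumulative 11088
Total: 11088 scalar multiplications.

11088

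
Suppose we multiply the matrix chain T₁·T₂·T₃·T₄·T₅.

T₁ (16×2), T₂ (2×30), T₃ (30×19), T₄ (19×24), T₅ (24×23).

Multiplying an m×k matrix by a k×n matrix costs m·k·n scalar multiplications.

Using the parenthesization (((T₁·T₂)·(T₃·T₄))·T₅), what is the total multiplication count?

(T₁·T₂): 16×2 by 2×30 → 16×30, cost 16·2·30 = 960
(T₃·T₄): 30×19 by 19×24 → 30×24, cost 30·19·24 = 13680
((T₁·T₂)·(T₃·T₄)): 16×30 by 30×24 → 16×24, cost 16·30·24 = 11520; cumulative 26160
(((T₁·T₂)·(T₃·T₄))·T₅): 16×24 by 24×23 → 16×23, cost 16·24·23 = 8832; cumulative 34992
Total: 34992 scalar multiplications.

34992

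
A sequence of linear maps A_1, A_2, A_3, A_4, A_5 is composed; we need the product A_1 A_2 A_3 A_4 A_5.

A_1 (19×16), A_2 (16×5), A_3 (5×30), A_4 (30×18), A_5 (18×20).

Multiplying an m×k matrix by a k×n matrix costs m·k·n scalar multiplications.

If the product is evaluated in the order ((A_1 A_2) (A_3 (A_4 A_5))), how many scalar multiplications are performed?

(A_1 A_2): 19×16 by 16×5 → 19×5, cost 19·16·5 = 1520
(A_4 A_5): 30×18 by 18×20 → 30×20, cost 30·18·20 = 10800
(A_3 (A_4 A_5)): 5×30 by 30×20 → 5×20, cost 5·30·20 = 3000; cumulative 13800
((A_1 A_2) (A_3 (A_4 A_5))): 19×5 by 5×20 → 19×20, cost 19·5·20 = 1900; cumulative 17220
Total: 17220 scalar multiplications.

17220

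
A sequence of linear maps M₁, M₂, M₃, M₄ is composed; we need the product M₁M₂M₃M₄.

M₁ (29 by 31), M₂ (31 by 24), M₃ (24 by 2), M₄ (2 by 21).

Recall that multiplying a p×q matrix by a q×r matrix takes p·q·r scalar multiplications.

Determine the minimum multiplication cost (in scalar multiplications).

4504

Adjacent pairs: M₁M₂ = 29·31·24 = 21576; M₂M₃ = 31·24·2 = 1488; M₃M₄ = 24·2·21 = 1008.
Length 3: M₁..M₃: k=1: 0+1488+29·31·2=3286; k=2: 21576+0+29·24·2=22968 → min 3286 | M₂..M₄: k=2: 0+1008+31·24·21=16632; k=3: 1488+0+31·2·21=2790 → min 2790.
Length 4: M₁..M₄: k=1: 0+2790+29·31·21=21669; k=2: 21576+1008+29·24·21=37200; k=3: 3286+0+29·2·21=4504 → min 4504.
Optimal order: ((M₁(M₂M₃))M₄) with cost 4504.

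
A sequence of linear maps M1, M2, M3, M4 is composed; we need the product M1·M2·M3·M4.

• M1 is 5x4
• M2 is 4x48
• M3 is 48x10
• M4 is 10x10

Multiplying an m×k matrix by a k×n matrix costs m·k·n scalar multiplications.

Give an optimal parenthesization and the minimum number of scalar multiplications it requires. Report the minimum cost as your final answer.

2520

Adjacent pairs: M1M2 = 5·4·48 = 960; M2M3 = 4·48·10 = 1920; M3M4 = 48·10·10 = 4800.
Length 3: M1..M3: k=1: 0+1920+5·4·10=2120; k=2: 960+0+5·48·10=3360 → min 2120 | M2..M4: k=2: 0+4800+4·48·10=6720; k=3: 1920+0+4·10·10=2320 → min 2320.
Length 4: M1..M4: k=1: 0+2320+5·4·10=2520; k=2: 960+4800+5·48·10=8160; k=3: 2120+0+5·10·10=2620 → min 2520.
Optimal parenthesization: (M1·((M2·M3)·M4)) with cost 2520.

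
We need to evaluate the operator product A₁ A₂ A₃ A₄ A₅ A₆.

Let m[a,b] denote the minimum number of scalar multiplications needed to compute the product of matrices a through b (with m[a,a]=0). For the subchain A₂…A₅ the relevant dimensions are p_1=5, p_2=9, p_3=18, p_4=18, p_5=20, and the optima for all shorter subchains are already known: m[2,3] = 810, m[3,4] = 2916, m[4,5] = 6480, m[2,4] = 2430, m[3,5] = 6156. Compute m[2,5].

4230

m[2,5] = min over k∈[2,4] of m[2,k]+m[k+1,5]+p_{1}·p_k·p_{5}.
k=2: 0 + 6156 + 5·9·20 = 7056; k=3: 810 + 6480 + 5·18·20 = 9090; k=4: 2430 + 0 + 5·18·20 = 4230.
Minimum: 4230 at k=4.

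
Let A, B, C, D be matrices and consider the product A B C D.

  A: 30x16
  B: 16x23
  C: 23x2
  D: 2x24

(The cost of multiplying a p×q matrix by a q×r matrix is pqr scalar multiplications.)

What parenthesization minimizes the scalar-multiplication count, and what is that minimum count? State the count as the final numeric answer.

3136

Adjacent pairs: AB = 30·16·23 = 11040; BC = 16·23·2 = 736; CD = 23·2·24 = 1104.
Length 3: A..C: k=1: 0+736+30·16·2=1696; k=2: 11040+0+30·23·2=12420 → min 1696 | B..D: k=2: 0+1104+16·23·24=9936; k=3: 736+0+16·2·24=1504 → min 1504.
Length 4: A..D: k=1: 0+1504+30·16·24=13024; k=2: 11040+1104+30·23·24=28704; k=3: 1696+0+30·2·24=3136 → min 3136.
Optimal parenthesization: ((A (B C)) D) with cost 3136.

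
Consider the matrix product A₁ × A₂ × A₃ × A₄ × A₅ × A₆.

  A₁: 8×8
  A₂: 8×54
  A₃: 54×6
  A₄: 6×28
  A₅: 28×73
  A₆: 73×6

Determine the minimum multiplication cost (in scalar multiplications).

Adjacent pairs: A₁A₂ = 8·8·54 = 3456; A₂A₃ = 8·54·6 = 2592; A₃A₄ = 54·6·28 = 9072; A₄A₅ = 6·28·73 = 12264; A₅A₆ = 28·73·6 = 12264.
Length 3: A₁..A₃: k=1: 0+2592+8·8·6=2976; k=2: 3456+0+8·54·6=6048 → min 2976 | A₂..A₄: k=2: 0+9072+8·54·28=21168; k=3: 2592+0+8·6·28=3936 → min 3936 | A₃..A₅: k=3: 0+12264+54·6·73=35916; k=4: 9072+0+54·28·73=119448 → min 35916 | A₄..A₆: k=4: 0+12264+6·28·6=13272; k=5: 12264+0+6·73·6=14892 → min 13272.
Length 4: A₁..A₄: k=1: 0+3936+8·8·28=5728; k=2: 3456+9072+8·54·28=24624; k=3: 2976+0+8·6·28=4320 → min 4320 | A₂..A₅: k=2: 0+35916+8·54·73=67452; k=3: 2592+12264+8·6·73=18360; k=4: 3936+0+8·28·73=20288 → min 18360 | A₃..A₆: k=3: 0+13272+54·6·6=15216; k=4: 9072+12264+54·28·6=30408; k=5: 35916+0+54·73·6=59568 → min 15216.
Length 5: A₁..A₅: k=1: 0+18360+8·8·73=23032; k=2: 3456+35916+8·54·73=70908; k=3: 2976+12264+8·6·73=18744; k=4: 4320+0+8·28·73=20672 → min 18744 | A₂..A₆: k=2: 0+15216+8·54·6=17808; k=3: 2592+13272+8·6·6=16152; k=4: 3936+12264+8·28·6=17544; k=5: 18360+0+8·73·6=21864 → min 16152.
Length 6: A₁..A₆: k=1: 0+16152+8·8·6=16536; k=2: 3456+15216+8·54·6=21264; k=3: 2976+13272+8·6·6=16536; k=4: 4320+12264+8·28·6=17928; k=5: 18744+0+8·73·6=22248 → min 16536.
Optimal order: (A₁ × ((A₂ × A₃) × (A₄ × (A₅ × A₆)))) with cost 16536.

16536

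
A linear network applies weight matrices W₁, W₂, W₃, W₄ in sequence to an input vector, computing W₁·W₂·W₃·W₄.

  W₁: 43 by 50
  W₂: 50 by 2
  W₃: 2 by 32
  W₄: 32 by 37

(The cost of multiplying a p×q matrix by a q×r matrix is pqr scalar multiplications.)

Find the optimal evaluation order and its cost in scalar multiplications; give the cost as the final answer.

Adjacent pairs: W₁W₂ = 43·50·2 = 4300; W₂W₃ = 50·2·32 = 3200; W₃W₄ = 2·32·37 = 2368.
Length 3: W₁..W₃: k=1: 0+3200+43·50·32=72000; k=2: 4300+0+43·2·32=7052 → min 7052 | W₂..W₄: k=2: 0+2368+50·2·37=6068; k=3: 3200+0+50·32·37=62400 → min 6068.
Length 4: W₁..W₄: k=1: 0+6068+43·50·37=85618; k=2: 4300+2368+43·2·37=9850; k=3: 7052+0+43·32·37=57964 → min 9850.
Optimal parenthesization: ((W₁·W₂)·(W₃·W₄)) with cost 9850.

9850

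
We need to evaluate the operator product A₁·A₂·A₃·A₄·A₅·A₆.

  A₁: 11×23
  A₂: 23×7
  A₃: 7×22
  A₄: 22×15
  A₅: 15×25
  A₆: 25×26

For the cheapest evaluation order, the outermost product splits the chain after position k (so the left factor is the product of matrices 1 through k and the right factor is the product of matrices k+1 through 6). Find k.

2

Adjacent pairs: A₁A₂ = 11·23·7 = 1771; A₂A₃ = 23·7·22 = 3542; A₃A₄ = 7·22·15 = 2310; A₄A₅ = 22·15·25 = 8250; A₅A₆ = 15·25·26 = 9750.
Length 3: A₁..A₃: k=1: 0+3542+11·23·22=9108; k=2: 1771+0+11·7·22=3465 → min 3465 | A₂..A₄: k=2: 0+2310+23·7·15=4725; k=3: 3542+0+23·22·15=11132 → min 4725 | A₃..A₅: k=3: 0+8250+7·22·25=12100; k=4: 2310+0+7·15·25=4935 → min 4935 | A₄..A₆: k=4: 0+9750+22·15·26=18330; k=5: 8250+0+22·25·26=22550 → min 18330.
Length 4: A₁..A₄: k=1: 0+4725+11·23·15=8520; k=2: 1771+2310+11·7·15=5236; k=3: 3465+0+11·22·15=7095 → min 5236 | A₂..A₅: k=2: 0+4935+23·7·25=8960; k=3: 3542+8250+23·22·25=24442; k=4: 4725+0+23·15·25=13350 → min 8960 | A₃..A₆: k=3: 0+18330+7·22·26=22334; k=4: 2310+9750+7·15·26=14790; k=5: 4935+0+7·25·26=9485 → min 9485.
Length 5: A₁..A₅: k=1: 0+8960+11·23·25=15285; k=2: 1771+4935+11·7·25=8631; k=3: 3465+8250+11·22·25=17765; k=4: 5236+0+11·15·25=9361 → min 8631 | A₂..A₆: k=2: 0+9485+23·7·26=13671; k=3: 3542+18330+23·22·26=35028; k=4: 4725+9750+23·15·26=23445; k=5: 8960+0+23·25·26=23910 → min 13671.
Top-level splits: k=1: (A₁..A₁)·(A₂..A₆) → 0+13671+11·23·26 = 20249; k=2: (A₁..A₂)·(A₃..A₆) → 1771+9485+11·7·26 = 13258; k=3: (A₁..A₃)·(A₄..A₆) → 3465+18330+11·22·26 = 28087; k=4: (A₁..A₄)·(A₅..A₆) → 5236+9750+11·15·26 = 19276; k=5: (A₁..A₅)·(A₆..A₆) → 8631+0+11·25·26 = 15781.
Best split is after A₂, i.e. k = 2.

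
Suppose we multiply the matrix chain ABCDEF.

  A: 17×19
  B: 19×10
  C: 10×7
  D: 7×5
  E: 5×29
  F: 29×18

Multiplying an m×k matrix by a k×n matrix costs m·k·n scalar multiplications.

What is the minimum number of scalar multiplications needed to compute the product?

7055

Adjacent pairs: AB = 17·19·10 = 3230; BC = 19·10·7 = 1330; CD = 10·7·5 = 350; DE = 7·5·29 = 1015; EF = 5·29·18 = 2610.
Length 3: A..C: k=1: 0+1330+17·19·7=3591; k=2: 3230+0+17·10·7=4420 → min 3591 | B..D: k=2: 0+350+19·10·5=1300; k=3: 1330+0+19·7·5=1995 → min 1300 | C..E: k=3: 0+1015+10·7·29=3045; k=4: 350+0+10·5·29=1800 → min 1800 | D..F: k=4: 0+2610+7·5·18=3240; k=5: 1015+0+7·29·18=4669 → min 3240.
Length 4: A..D: k=1: 0+1300+17·19·5=2915; k=2: 3230+350+17·10·5=4430; k=3: 3591+0+17·7·5=4186 → min 2915 | B..E: k=2: 0+1800+19·10·29=7310; k=3: 1330+1015+19·7·29=6202; k=4: 1300+0+19·5·29=4055 → min 4055 | C..F: k=3: 0+3240+10·7·18=4500; k=4: 350+2610+10·5·18=3860; k=5: 1800+0+10·29·18=7020 → min 3860.
Length 5: A..E: k=1: 0+4055+17·19·29=13422; k=2: 3230+1800+17·10·29=9960; k=3: 3591+1015+17·7·29=8057; k=4: 2915+0+17·5·29=5380 → min 5380 | B..F: k=2: 0+3860+19·10·18=7280; k=3: 1330+3240+19·7·18=6964; k=4: 1300+2610+19·5·18=5620; k=5: 4055+0+19·29·18=13973 → min 5620.
Length 6: A..F: k=1: 0+5620+17·19·18=11434; k=2: 3230+3860+17·10·18=10150; k=3: 3591+3240+17·7·18=8973; k=4: 2915+2610+17·5·18=7055; k=5: 5380+0+17·29·18=14254 → min 7055.
Optimal order: ((A(B(CD)))(EF)) with cost 7055.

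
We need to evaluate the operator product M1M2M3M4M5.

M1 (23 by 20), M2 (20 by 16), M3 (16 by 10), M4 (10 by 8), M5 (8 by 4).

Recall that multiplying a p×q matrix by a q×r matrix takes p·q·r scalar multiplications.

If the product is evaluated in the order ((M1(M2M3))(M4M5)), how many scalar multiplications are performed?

9040

(M2M3): 20×16 by 16×10 → 20×10, cost 20·16·10 = 3200
(M1(M2M3)): 23×20 by 20×10 → 23×10, cost 23·20·10 = 4600; cumulative 7800
(M4M5): 10×8 by 8×4 → 10×4, cost 10·8·4 = 320
((M1(M2M3))(M4M5)): 23×10 by 10×4 → 23×4, cost 23·10·4 = 920; cumulative 9040
Total: 9040 scalar multiplications.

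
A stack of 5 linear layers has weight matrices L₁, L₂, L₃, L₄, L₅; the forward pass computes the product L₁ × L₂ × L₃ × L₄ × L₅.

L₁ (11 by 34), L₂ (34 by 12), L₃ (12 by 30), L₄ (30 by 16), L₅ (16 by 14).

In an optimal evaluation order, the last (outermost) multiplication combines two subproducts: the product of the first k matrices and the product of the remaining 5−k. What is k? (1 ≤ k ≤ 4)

2

Adjacent pairs: L₁L₂ = 11·34·12 = 4488; L₂L₃ = 34·12·30 = 12240; L₃L₄ = 12·30·16 = 5760; L₄L₅ = 30·16·14 = 6720.
Length 3: L₁..L₃: k=1: 0+12240+11·34·30=23460; k=2: 4488+0+11·12·30=8448 → min 8448 | L₂..L₄: k=2: 0+5760+34·12·16=12288; k=3: 12240+0+34·30·16=28560 → min 12288 | L₃..L₅: k=3: 0+6720+12·30·14=11760; k=4: 5760+0+12·16·14=8448 → min 8448.
Length 4: L₁..L₄: k=1: 0+12288+11·34·16=18272; k=2: 4488+5760+11·12·16=12360; k=3: 8448+0+11·30·16=13728 → min 12360 | L₂..L₅: k=2: 0+8448+34·12·14=14160; k=3: 12240+6720+34·30·14=33240; k=4: 12288+0+34·16·14=19904 → min 14160.
Top-level splits: k=1: (L₁..L₁)·(L₂..L₅) → 0+14160+11·34·14 = 19396; k=2: (L₁..L₂)·(L₃..L₅) → 4488+8448+11·12·14 = 14784; k=3: (L₁..L₃)·(L₄..L₅) → 8448+6720+11·30·14 = 19788; k=4: (L₁..L₄)·(L₅..L₅) → 12360+0+11·16·14 = 14824.
Best split is after L₂, i.e. k = 2.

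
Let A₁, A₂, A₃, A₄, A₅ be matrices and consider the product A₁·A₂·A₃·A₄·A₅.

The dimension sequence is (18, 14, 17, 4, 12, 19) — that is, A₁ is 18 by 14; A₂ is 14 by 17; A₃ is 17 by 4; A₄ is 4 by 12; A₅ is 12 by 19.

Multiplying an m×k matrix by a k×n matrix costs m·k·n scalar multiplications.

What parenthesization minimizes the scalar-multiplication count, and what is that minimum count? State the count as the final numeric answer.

Adjacent pairs: A₁A₂ = 18·14·17 = 4284; A₂A₃ = 14·17·4 = 952; A₃A₄ = 17·4·12 = 816; A₄A₅ = 4·12·19 = 912.
Length 3: A₁..A₃: k=1: 0+952+18·14·4=1960; k=2: 4284+0+18·17·4=5508 → min 1960 | A₂..A₄: k=2: 0+816+14·17·12=3672; k=3: 952+0+14·4·12=1624 → min 1624 | A₃..A₅: k=3: 0+912+17·4·19=2204; k=4: 816+0+17·12·19=4692 → min 2204.
Length 4: A₁..A₄: k=1: 0+1624+18·14·12=4648; k=2: 4284+816+18·17·12=8772; k=3: 1960+0+18·4·12=2824 → min 2824 | A₂..A₅: k=2: 0+2204+14·17·19=6726; k=3: 952+912+14·4·19=2928; k=4: 1624+0+14·12·19=4816 → min 2928.
Length 5: A₁..A₅: k=1: 0+2928+18·14·19=7716; k=2: 4284+2204+18·17·19=12302; k=3: 1960+912+18·4·19=4240; k=4: 2824+0+18·12·19=6928 → min 4240.
Optimal parenthesization: ((A₁·(A₂·A₃))·(A₄·A₅)) with cost 4240.

4240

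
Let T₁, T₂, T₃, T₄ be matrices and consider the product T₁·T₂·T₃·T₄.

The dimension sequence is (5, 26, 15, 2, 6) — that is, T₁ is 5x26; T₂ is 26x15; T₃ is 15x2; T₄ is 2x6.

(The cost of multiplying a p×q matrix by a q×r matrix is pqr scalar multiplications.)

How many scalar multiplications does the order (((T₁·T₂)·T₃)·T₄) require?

(T₁·T₂): 5×26 by 26×15 → 5×15, cost 5·26·15 = 1950
((T₁·T₂)·T₃): 5×15 by 15×2 → 5×2, cost 5·15·2 = 150; cumulative 2100
(((T₁·T₂)·T₃)·T₄): 5×2 by 2×6 → 5×6, cost 5·2·6 = 60; cumulative 2160
Total: 2160 scalar multiplications.

2160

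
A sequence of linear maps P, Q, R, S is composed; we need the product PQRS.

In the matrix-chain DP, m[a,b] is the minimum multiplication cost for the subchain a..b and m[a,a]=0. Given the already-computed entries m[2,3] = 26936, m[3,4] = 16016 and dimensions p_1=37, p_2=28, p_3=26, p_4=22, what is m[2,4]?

m[2,4] = min over k∈[2,3] of m[2,k]+m[k+1,4]+p_{1}·p_k·p_{4}.
k=2: 0 + 16016 + 37·28·22 = 38808; k=3: 26936 + 0 + 37·26·22 = 48100.
Minimum: 38808 at k=2.

38808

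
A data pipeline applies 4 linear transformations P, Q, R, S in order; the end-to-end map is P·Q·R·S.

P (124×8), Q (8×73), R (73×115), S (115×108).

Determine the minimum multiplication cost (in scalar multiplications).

Adjacent pairs: PQ = 124·8·73 = 72416; QR = 8·73·115 = 67160; RS = 73·115·108 = 906660.
Length 3: P..R: k=1: 0+67160+124·8·115=181240; k=2: 72416+0+124·73·115=1113396 → min 181240 | Q..S: k=2: 0+906660+8·73·108=969732; k=3: 67160+0+8·115·108=166520 → min 166520.
Length 4: P..S: k=1: 0+166520+124·8·108=273656; k=2: 72416+906660+124·73·108=1956692; k=3: 181240+0+124·115·108=1721320 → min 273656.
Optimal order: (P·((Q·R)·S)) with cost 273656.

273656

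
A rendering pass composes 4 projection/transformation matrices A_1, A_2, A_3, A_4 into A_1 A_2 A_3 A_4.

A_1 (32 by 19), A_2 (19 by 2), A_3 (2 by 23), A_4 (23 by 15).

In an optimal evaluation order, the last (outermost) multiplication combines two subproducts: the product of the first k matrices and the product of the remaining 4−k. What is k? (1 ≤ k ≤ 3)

2

Adjacent pairs: A_1A_2 = 32·19·2 = 1216; A_2A_3 = 19·2·23 = 874; A_3A_4 = 2·23·15 = 690.
Length 3: A_1..A_3: k=1: 0+874+32·19·23=14858; k=2: 1216+0+32·2·23=2688 → min 2688 | A_2..A_4: k=2: 0+690+19·2·15=1260; k=3: 874+0+19·23·15=7429 → min 1260.
Top-level splits: k=1: (A_1..A_1)·(A_2..A_4) → 0+1260+32·19·15 = 10380; k=2: (A_1..A_2)·(A_3..A_4) → 1216+690+32·2·15 = 2866; k=3: (A_1..A_3)·(A_4..A_4) → 2688+0+32·23·15 = 13728.
Best split is after A_2, i.e. k = 2.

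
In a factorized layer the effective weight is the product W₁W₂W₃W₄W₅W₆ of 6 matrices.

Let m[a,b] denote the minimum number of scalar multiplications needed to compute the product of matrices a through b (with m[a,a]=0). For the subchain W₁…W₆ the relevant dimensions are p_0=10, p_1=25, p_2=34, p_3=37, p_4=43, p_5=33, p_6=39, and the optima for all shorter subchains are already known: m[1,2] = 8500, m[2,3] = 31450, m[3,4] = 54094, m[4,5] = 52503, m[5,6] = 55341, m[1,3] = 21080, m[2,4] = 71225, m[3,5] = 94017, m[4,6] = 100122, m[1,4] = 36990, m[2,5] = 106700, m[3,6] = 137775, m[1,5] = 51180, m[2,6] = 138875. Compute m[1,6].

m[1,6] = min over k∈[1,5] of m[1,k]+m[k+1,6]+p_{0}·p_k·p_{6}.
k=1: 0 + 138875 + 10·25·39 = 148625; k=2: 8500 + 137775 + 10·34·39 = 159535; k=3: 21080 + 100122 + 10·37·39 = 135632; k=4: 36990 + 55341 + 10·43·39 = 109101; k=5: 51180 + 0 + 10·33·39 = 64050.
Minimum: 64050 at k=5.

64050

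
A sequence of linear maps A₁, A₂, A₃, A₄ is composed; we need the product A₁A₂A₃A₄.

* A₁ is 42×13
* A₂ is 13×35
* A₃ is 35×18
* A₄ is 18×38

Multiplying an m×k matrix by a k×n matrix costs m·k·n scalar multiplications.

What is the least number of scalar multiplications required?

Adjacent pairs: A₁A₂ = 42·13·35 = 19110; A₂A₃ = 13·35·18 = 8190; A₃A₄ = 35·18·38 = 23940.
Length 3: A₁..A₃: k=1: 0+8190+42·13·18=18018; k=2: 19110+0+42·35·18=45570 → min 18018 | A₂..A₄: k=2: 0+23940+13·35·38=41230; k=3: 8190+0+13·18·38=17082 → min 17082.
Length 4: A₁..A₄: k=1: 0+17082+42·13·38=37830; k=2: 19110+23940+42·35·38=98910; k=3: 18018+0+42·18·38=46746 → min 37830.
Optimal order: (A₁((A₂A₃)A₄)) with cost 37830.

37830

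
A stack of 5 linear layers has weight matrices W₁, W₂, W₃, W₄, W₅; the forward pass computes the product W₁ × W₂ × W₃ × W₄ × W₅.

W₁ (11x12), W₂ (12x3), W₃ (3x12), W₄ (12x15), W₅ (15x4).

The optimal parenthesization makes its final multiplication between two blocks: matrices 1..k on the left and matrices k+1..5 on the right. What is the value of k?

Adjacent pairs: W₁W₂ = 11·12·3 = 396; W₂W₃ = 12·3·12 = 432; W₃W₄ = 3·12·15 = 540; W₄W₅ = 12·15·4 = 720.
Length 3: W₁..W₃: k=1: 0+432+11·12·12=2016; k=2: 396+0+11·3·12=792 → min 792 | W₂..W₄: k=2: 0+540+12·3·15=1080; k=3: 432+0+12·12·15=2592 → min 1080 | W₃..W₅: k=3: 0+720+3·12·4=864; k=4: 540+0+3·15·4=720 → min 720.
Length 4: W₁..W₄: k=1: 0+1080+11·12·15=3060; k=2: 396+540+11·3·15=1431; k=3: 792+0+11·12·15=2772 → min 1431 | W₂..W₅: k=2: 0+720+12·3·4=864; k=3: 432+720+12·12·4=1728; k=4: 1080+0+12·15·4=1800 → min 864.
Top-level splits: k=1: (W₁..W₁)·(W₂..W₅) → 0+864+11·12·4 = 1392; k=2: (W₁..W₂)·(W₃..W₅) → 396+720+11·3·4 = 1248; k=3: (W₁..W₃)·(W₄..W₅) → 792+720+11·12·4 = 2040; k=4: (W₁..W₄)·(W₅..W₅) → 1431+0+11·15·4 = 2091.
Best split is after W₂, i.e. k = 2.

2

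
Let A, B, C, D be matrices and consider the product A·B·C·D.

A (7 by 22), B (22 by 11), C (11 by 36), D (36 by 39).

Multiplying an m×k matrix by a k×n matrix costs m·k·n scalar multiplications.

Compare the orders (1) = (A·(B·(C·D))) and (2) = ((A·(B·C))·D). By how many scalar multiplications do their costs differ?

Order (1) = (A·(B·(C·D))): (C·D): 11×36 by 36×39 → 11×39, cost 11·36·39 = 15444; (B·(C·D)): 22×11 by 11×39 → 22×39, cost 22·11·39 = 9438; cumulative 24882; (A·(B·(C·D))): 7×22 by 22×39 → 7×39, cost 7·22·39 = 6006; cumulative 30888. Total 30888.
Order (2) = ((A·(B·C))·D): (B·C): 22×11 by 11×36 → 22×36, cost 22·11·36 = 8712; (A·(B·C)): 7×22 by 22×36 → 7×36, cost 7·22·36 = 5544; cumulative 14256; ((A·(B·C))·D): 7×36 by 36×39 → 7×39, cost 7·36·39 = 9828; cumulative 24084. Total 24084.
Difference: |30888 − 24084| = 6804.

6804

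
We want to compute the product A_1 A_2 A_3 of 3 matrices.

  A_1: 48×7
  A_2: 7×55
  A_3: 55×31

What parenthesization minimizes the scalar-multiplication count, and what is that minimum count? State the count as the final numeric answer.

(A_1 (A_2 A_3)): cost 22351.
((A_1 A_2) A_3): cost 100320.
Optimal: (A_1 (A_2 A_3)) with cost 22351.

22351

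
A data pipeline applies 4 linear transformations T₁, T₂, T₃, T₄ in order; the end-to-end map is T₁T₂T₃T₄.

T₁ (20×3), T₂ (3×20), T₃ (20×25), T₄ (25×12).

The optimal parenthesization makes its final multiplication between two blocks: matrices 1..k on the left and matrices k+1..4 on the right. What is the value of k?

1

Adjacent pairs: T₁T₂ = 20·3·20 = 1200; T₂T₃ = 3·20·25 = 1500; T₃T₄ = 20·25·12 = 6000.
Length 3: T₁..T₃: k=1: 0+1500+20·3·25=3000; k=2: 1200+0+20·20·25=11200 → min 3000 | T₂..T₄: k=2: 0+6000+3·20·12=6720; k=3: 1500+0+3·25·12=2400 → min 2400.
Top-level splits: k=1: (T₁..T₁)·(T₂..T₄) → 0+2400+20·3·12 = 3120; k=2: (T₁..T₂)·(T₃..T₄) → 1200+6000+20·20·12 = 12000; k=3: (T₁..T₃)·(T₄..T₄) → 3000+0+20·25·12 = 9000.
Best split is after T₁, i.e. k = 1.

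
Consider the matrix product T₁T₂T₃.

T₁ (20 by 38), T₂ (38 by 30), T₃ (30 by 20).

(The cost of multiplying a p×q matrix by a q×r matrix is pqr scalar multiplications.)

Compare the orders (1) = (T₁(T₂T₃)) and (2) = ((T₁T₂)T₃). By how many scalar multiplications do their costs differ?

Order (1) = (T₁(T₂T₃)): (T₂T₃): 38×30 by 30×20 → 38×20, cost 38·30·20 = 22800; (T₁(T₂T₃)): 20×38 by 38×20 → 20×20, cost 20·38·20 = 15200; cumulative 38000. Total 38000.
Order (2) = ((T₁T₂)T₃): (T₁T₂): 20×38 by 38×30 → 20×30, cost 20·38·30 = 22800; ((T₁T₂)T₃): 20×30 by 30×20 → 20×20, cost 20·30·20 = 12000; cumulative 34800. Total 34800.
Difference: |38000 − 34800| = 3200.

3200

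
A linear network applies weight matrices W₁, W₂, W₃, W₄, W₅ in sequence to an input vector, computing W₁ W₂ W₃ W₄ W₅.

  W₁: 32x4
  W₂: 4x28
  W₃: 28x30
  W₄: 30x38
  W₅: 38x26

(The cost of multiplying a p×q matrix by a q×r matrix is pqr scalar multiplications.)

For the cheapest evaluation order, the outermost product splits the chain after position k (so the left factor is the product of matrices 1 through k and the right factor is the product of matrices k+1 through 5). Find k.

1

Adjacent pairs: W₁W₂ = 32·4·28 = 3584; W₂W₃ = 4·28·30 = 3360; W₃W₄ = 28·30·38 = 31920; W₄W₅ = 30·38·26 = 29640.
Length 3: W₁..W₃: k=1: 0+3360+32·4·30=7200; k=2: 3584+0+32·28·30=30464 → min 7200 | W₂..W₄: k=2: 0+31920+4·28·38=36176; k=3: 3360+0+4·30·38=7920 → min 7920 | W₃..W₅: k=3: 0+29640+28·30·26=51480; k=4: 31920+0+28·38·26=59584 → min 51480.
Length 4: W₁..W₄: k=1: 0+7920+32·4·38=12784; k=2: 3584+31920+32·28·38=69552; k=3: 7200+0+32·30·38=43680 → min 12784 | W₂..W₅: k=2: 0+51480+4·28·26=54392; k=3: 3360+29640+4·30·26=36120; k=4: 7920+0+4·38·26=11872 → min 11872.
Top-level splits: k=1: (W₁..W₁)·(W₂..W₅) → 0+11872+32·4·26 = 15200; k=2: (W₁..W₂)·(W₃..W₅) → 3584+51480+32·28·26 = 78360; k=3: (W₁..W₃)·(W₄..W₅) → 7200+29640+32·30·26 = 61800; k=4: (W₁..W₄)·(W₅..W₅) → 12784+0+32·38·26 = 44400.
Best split is after W₁, i.e. k = 1.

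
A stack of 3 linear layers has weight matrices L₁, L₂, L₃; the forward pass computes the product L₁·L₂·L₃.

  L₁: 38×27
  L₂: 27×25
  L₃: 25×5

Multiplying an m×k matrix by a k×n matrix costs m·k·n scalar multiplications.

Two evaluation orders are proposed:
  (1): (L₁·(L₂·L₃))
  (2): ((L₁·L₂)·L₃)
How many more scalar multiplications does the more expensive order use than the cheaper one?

21895

Order (1) = (L₁·(L₂·L₃)): (L₂·L₃): 27×25 by 25×5 → 27×5, cost 27·25·5 = 3375; (L₁·(L₂·L₃)): 38×27 by 27×5 → 38×5, cost 38·27·5 = 5130; cumulative 8505. Total 8505.
Order (2) = ((L₁·L₂)·L₃): (L₁·L₂): 38×27 by 27×25 → 38×25, cost 38·27·25 = 25650; ((L₁·L₂)·L₃): 38×25 by 25×5 → 38×5, cost 38·25·5 = 4750; cumulative 30400. Total 30400.
Difference: |8505 − 30400| = 21895.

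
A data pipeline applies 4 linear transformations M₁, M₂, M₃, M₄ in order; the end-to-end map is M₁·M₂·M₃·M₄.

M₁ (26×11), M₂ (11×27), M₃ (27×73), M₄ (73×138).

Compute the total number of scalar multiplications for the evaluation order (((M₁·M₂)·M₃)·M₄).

(M₁·M₂): 26×11 by 11×27 → 26×27, cost 26·11·27 = 7722
((M₁·M₂)·M₃): 26×27 by 27×73 → 26×73, cost 26·27·73 = 51246; cumulative 58968
(((M₁·M₂)·M₃)·M₄): 26×73 by 73×138 → 26×138, cost 26·73·138 = 261924; cumulative 320892
Total: 320892 scalar multiplications.

320892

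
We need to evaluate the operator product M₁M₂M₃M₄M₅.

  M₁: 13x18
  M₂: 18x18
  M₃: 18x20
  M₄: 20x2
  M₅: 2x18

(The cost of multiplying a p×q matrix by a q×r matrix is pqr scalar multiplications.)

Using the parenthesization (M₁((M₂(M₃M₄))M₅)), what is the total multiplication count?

(M₃M₄): 18×20 by 20×2 → 18×2, cost 18·20·2 = 720
(M₂(M₃M₄)): 18×18 by 18×2 → 18×2, cost 18·18·2 = 648; cumulative 1368
((M₂(M₃M₄))M₅): 18×2 by 2×18 → 18×18, cost 18·2·18 = 648; cumulative 2016
(M₁((M₂(M₃M₄))M₅)): 13×18 by 18×18 → 13×18, cost 13·18·18 = 4212; cumulative 6228
Total: 6228 scalar multiplications.

6228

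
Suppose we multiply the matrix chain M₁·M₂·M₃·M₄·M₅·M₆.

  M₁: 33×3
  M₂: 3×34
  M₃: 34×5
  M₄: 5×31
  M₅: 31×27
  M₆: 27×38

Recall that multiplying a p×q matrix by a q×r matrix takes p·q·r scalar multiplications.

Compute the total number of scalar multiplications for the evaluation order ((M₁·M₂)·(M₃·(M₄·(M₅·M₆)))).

(M₁·M₂): 33×3 by 3×34 → 33×34, cost 33·3·34 = 3366
(M₅·M₆): 31×27 by 27×38 → 31×38, cost 31·27·38 = 31806
(M₄·(M₅·M₆)): 5×31 by 31×38 → 5×38, cost 5·31·38 = 5890; cumulative 37696
(M₃·(M₄·(M₅·M₆))): 34×5 by 5×38 → 34×38, cost 34·5·38 = 6460; cumulative 44156
((M₁·M₂)·(M₃·(M₄·(M₅·M₆)))): 33×34 by 34×38 → 33×38, cost 33·34·38 = 42636; cumulative 90158
Total: 90158 scalar multiplications.

90158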